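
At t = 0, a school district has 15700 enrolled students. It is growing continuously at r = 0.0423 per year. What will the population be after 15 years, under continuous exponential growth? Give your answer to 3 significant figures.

≈ 29,600 enrolled students

P(15) = 15700 · e^(0.0423·15) = 15700 · e^(0.6345)
= 15700 · 1.88608 ≈ 29611.44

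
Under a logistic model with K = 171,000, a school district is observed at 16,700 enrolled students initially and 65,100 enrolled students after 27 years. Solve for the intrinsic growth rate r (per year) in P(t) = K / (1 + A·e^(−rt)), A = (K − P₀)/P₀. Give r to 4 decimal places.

r ≈ 0.0643 per year

A = (171000 − 16700)/16700 = 9.23952
65100 = 171000/(1 + 9.23952·e^(−r·27)) → e^(−27r) = (2.62673 − 1)/9.23952 = 0.176062
r = −ln(0.176062)/27 = 1.73692/27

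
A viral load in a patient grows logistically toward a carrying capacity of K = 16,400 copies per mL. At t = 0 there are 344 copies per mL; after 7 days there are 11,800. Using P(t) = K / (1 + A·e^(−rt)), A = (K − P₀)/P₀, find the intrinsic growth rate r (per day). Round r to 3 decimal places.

r ≈ 0.684 per day

A = (16400 − 344)/344 = 46.67442
11800 = 16400/(1 + 46.67442·e^(−r·7)) → e^(−7r) = (1.38983 − 1)/46.67442 = 0.008352
r = −ln(0.008352)/7 = 4.78524/7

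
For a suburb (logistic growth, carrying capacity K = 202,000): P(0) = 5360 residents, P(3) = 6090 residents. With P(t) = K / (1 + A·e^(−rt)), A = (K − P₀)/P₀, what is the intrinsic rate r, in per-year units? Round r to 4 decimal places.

r ≈ 0.0438 per year

A = (202000 − 5360)/5360 = 36.68657
6090 = 202000/(1 + 36.68657·e^(−r·3)) → e^(−3r) = (33.16913 − 1)/36.68657 = 0.876864
r = −ln(0.876864)/3 = 0.1314/3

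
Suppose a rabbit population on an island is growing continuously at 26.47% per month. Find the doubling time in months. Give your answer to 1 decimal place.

doubling time = ln(2) / |r| = 0.69315 / 0.2647

doubling time ≈ 2.6 months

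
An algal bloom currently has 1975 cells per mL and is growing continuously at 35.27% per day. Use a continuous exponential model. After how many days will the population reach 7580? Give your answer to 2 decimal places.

t ≈ 3.81 days

7580 = 1975 · e^(0.3527·t)
t = ln(7580/1975) / 0.3527 = ln(3.83797) / 0.3527 = 1.34494 / 0.3527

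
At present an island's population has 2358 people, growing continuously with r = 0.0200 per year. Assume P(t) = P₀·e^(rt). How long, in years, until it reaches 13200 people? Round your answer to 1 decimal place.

13200 = 2358 · e^(0.02·t)
t = ln(13200/2358) / 0.02 = ln(5.59796) / 0.02 = 1.7224 / 0.02

t ≈ 86.1 years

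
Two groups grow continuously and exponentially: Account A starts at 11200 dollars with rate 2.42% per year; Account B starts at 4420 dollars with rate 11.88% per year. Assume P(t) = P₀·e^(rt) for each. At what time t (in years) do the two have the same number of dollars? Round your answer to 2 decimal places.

11200·e^(0.0242t) = 4420·e^(0.1188t)
11200/4420 = e^((0.1188 − 0.0242)t) → ln(2.53394) = 0.0946·t
t = 0.92977 / 0.0946

t ≈ 9.83 years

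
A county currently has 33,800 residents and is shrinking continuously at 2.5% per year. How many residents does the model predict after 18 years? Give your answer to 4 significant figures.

≈ 21,550 residents

P(18) = 33800 · e^(-0.025·18) = 33800 · e^(-0.45)
= 33800 · 0.63763 ≈ 21551.83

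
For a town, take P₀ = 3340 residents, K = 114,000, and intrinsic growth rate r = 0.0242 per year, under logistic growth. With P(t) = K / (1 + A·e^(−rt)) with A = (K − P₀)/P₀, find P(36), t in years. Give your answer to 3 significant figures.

A = (114000 − 3340)/3340 = 33.13174
P(36) = 114000 / (1 + 33.13174·e^(−0.0242·36)) = 114000 / (1 + 33.13174·0.418449)
= 114000 / 14.86395 ≈ 7669.57

≈ 7,670 residents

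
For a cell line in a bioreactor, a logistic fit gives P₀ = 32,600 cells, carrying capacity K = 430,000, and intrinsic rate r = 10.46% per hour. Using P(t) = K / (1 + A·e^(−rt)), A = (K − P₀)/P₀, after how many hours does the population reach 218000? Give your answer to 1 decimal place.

A = (430000 − 32600)/32600 = 12.19018
218000 = 430000/(1 + 12.19018·e^(−0.1046t)) → 1 + 12.19018·e^(−0.1046t) = 1.97248
e^(−0.1046t) = 0.079775 → t = ln(12.53519)/0.1046 = 2.52854/0.1046

t ≈ 24.2 hours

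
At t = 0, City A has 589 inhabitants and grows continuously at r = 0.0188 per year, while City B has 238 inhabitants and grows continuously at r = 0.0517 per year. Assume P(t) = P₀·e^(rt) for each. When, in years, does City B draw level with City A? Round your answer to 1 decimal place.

t ≈ 27.5 years

589·e^(0.0188t) = 238·e^(0.0517t)
589/238 = e^((0.0517 − 0.0188)t) → ln(2.47479) = 0.0329·t
t = 0.90616 / 0.0329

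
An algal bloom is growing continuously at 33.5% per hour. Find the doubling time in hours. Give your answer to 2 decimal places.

doubling time ≈ 2.07 hours

doubling time = ln(2) / |r| = 0.69315 / 0.335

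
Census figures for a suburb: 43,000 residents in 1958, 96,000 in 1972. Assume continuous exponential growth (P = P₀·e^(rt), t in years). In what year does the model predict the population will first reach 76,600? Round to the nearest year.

year 1968

r = ln(96000/43000) / 14 = 0.80315/14 ≈ 0.057368 per year
t = ln(76600/43000) / r = 0.5774/0.057368 ≈ 10.06 years after 1958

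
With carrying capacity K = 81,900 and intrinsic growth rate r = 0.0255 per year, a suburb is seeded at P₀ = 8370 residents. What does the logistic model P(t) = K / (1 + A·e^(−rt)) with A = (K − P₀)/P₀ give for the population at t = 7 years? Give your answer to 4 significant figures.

A = (81900 − 8370)/8370 = 8.78495
P(7) = 81900 / (1 + 8.78495·e^(−0.0255·7)) = 81900 / (1 + 8.78495·0.836524)
= 81900 / 8.34882 ≈ 9809.77

≈ 9,810 residents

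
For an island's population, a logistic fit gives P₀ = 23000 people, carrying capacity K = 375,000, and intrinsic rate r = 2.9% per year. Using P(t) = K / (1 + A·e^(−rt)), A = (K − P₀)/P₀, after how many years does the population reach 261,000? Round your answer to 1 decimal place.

A = (375000 − 23000)/23000 = 15.30435
261000 = 375000/(1 + 15.30435·e^(−0.029t)) → 1 + 15.30435·e^(−0.029t) = 1.43678
e^(−0.029t) = 0.02854 → t = ln(35.0389)/0.029 = 3.55646/0.029

t ≈ 122.6 years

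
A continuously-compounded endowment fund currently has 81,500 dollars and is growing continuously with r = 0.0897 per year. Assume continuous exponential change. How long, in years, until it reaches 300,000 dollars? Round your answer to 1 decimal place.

t ≈ 14.5 years

300000 = 81500 · e^(0.0897·t)
t = ln(300000/81500) / 0.0897 = ln(3.68098) / 0.0897 = 1.30318 / 0.0897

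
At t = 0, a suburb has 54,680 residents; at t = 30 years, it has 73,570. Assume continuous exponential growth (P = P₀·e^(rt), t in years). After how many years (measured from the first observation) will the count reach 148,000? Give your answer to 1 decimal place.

r = ln(73570/54680) / 30 ≈ 0.009891 per year
t = ln(148000/54680) / r = 0.99571 / 0.009891 ≈ 100.666

t ≈ 100.7 years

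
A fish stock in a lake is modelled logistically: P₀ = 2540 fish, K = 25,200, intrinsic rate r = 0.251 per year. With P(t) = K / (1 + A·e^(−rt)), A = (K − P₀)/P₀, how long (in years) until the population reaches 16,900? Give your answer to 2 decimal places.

A = (25200 − 2540)/2540 = 8.92126
16900 = 25200/(1 + 8.92126·e^(−0.251t)) → 1 + 8.92126·e^(−0.251t) = 1.49112
e^(−0.251t) = 0.055051 → t = ln(18.16497)/0.251 = 2.8995/0.251

t ≈ 11.55 years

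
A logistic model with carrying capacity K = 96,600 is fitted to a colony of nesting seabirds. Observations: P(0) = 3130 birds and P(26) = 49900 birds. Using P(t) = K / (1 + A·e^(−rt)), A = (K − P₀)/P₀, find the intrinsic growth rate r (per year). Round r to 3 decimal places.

A = (96600 − 3130)/3130 = 29.86262
49900 = 96600/(1 + 29.86262·e^(−r·26)) → e^(−26r) = (1.93587 − 1)/29.86262 = 0.031339
r = −ln(0.031339)/26 = 3.46288/26

r ≈ 0.133 per year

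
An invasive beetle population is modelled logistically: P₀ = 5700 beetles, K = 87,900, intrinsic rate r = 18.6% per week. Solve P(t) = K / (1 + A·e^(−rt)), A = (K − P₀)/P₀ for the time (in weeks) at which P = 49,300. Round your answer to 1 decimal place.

A = (87900 − 5700)/5700 = 14.42105
49300 = 87900/(1 + 14.42105·e^(−0.186t)) → 1 + 14.42105·e^(−0.186t) = 1.78296
e^(−0.186t) = 0.054293 → t = ln(18.4186)/0.186 = 2.91336/0.186

t ≈ 15.7 weeks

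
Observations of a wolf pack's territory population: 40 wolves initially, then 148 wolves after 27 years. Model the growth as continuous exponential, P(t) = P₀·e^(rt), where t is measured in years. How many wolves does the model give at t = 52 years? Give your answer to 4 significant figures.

r = ln(148/40) / 27 ≈ 0.048457 per year
P(52) = 40 · e^(0.048457·52) = 40 · 12.42552 ≈ 497.02

≈ 497.0 wolves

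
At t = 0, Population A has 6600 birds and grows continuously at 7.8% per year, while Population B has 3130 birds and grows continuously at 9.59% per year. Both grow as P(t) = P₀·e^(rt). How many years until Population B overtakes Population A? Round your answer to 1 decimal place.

t ≈ 41.7 years

6600·e^(0.078t) = 3130·e^(0.0959t)
6600/3130 = e^((0.0959 − 0.078)t) → ln(2.10863) = 0.0179·t
t = 0.74604 / 0.0179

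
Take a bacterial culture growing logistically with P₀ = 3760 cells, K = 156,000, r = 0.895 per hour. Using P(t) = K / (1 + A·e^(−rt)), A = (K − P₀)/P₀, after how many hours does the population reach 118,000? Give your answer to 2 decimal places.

t ≈ 5.40 hours

A = (156000 − 3760)/3760 = 40.48936
118000 = 156000/(1 + 40.48936·e^(−0.895t)) → 1 + 40.48936·e^(−0.895t) = 1.32203
e^(−0.895t) = 0.007954 → t = ln(125.73012)/0.895 = 4.83414/0.895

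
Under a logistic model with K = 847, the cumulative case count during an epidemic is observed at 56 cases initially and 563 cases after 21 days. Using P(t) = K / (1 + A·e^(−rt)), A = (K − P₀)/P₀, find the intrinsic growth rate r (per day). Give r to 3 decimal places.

A = (847 − 56)/56 = 14.125
563 = 847/(1 + 14.125·e^(−r·21)) → e^(−21r) = (1.50444 − 1)/14.125 = 0.035713
r = −ln(0.035713)/21 = 3.33225/21

r ≈ 0.159 per day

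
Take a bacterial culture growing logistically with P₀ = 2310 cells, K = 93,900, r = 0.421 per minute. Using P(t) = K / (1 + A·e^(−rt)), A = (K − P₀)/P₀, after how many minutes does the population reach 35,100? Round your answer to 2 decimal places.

t ≈ 7.52 minutes

A = (93900 − 2310)/2310 = 39.64935
35100 = 93900/(1 + 39.64935·e^(−0.421t)) → 1 + 39.64935·e^(−0.421t) = 2.67521
e^(−0.421t) = 0.042251 → t = ln(23.66823)/0.421 = 3.16413/0.421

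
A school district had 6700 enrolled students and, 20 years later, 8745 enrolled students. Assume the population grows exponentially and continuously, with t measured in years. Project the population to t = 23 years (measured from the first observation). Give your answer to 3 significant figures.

r = ln(8745/6700) / 20 ≈ 0.013319 per year
P(23) = 6700 · e^(0.013319·23) = 6700 · 1.35843 ≈ 9101.49

≈ 9,100 enrolled students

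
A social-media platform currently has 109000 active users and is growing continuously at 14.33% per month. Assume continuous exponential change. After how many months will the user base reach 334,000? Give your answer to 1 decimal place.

t ≈ 7.8 months

334000 = 109000 · e^(0.1433·t)
t = ln(334000/109000) / 0.1433 = ln(3.06422) / 0.1433 = 1.11979 / 0.1433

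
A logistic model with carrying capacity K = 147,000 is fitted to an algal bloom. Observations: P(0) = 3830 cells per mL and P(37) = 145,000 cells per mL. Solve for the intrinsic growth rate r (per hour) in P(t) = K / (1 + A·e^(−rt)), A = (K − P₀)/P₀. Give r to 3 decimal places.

A = (147000 − 3830)/3830 = 37.3812
145000 = 147000/(1 + 37.3812·e^(−r·37)) → e^(−37r) = (1.01379 − 1)/37.3812 = 0.000369
r = −ln(0.000369)/37 = 7.90475/37

r ≈ 0.214 per hour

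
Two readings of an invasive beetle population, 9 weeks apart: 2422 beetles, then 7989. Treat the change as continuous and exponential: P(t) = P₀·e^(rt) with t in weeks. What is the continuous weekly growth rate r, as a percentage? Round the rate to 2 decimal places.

r ≈ 13.26% per week

7989 = 2422 · e^(r·9)
e^(9r) = 7989/2422 = 3.29851
r = ln(3.29851) / 9 = 1.19347 / 9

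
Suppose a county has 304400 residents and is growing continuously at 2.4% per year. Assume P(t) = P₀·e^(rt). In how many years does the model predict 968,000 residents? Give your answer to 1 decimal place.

968000 = 304400 · e^(0.024·t)
t = ln(968000/304400) / 0.024 = ln(3.18003) / 0.024 = 1.15689 / 0.024

t ≈ 48.2 years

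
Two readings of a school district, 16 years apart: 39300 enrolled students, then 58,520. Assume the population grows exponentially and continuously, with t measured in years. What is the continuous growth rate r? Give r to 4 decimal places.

58520 = 39300 · e^(r·16)
e^(16r) = 58520/39300 = 1.48906
r = ln(1.48906) / 16 = 0.39814 / 16

r ≈ 0.0249 per year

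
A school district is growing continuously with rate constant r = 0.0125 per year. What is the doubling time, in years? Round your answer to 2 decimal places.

doubling time = ln(2) / |r| = 0.69315 / 0.0125

doubling time ≈ 55.45 years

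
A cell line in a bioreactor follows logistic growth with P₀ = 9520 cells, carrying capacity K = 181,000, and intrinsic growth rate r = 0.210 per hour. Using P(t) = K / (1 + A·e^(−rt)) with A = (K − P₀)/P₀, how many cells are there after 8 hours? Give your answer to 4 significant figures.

A = (181000 − 9520)/9520 = 18.01261
P(8) = 181000 / (1 + 18.01261·e^(−0.21·8)) = 181000 / (1 + 18.01261·0.186374)
= 181000 / 4.35708 ≈ 41541.58

≈ 41,540 cells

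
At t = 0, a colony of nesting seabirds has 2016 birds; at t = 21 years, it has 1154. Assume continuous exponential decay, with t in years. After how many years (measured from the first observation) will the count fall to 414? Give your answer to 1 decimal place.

t ≈ 59.6 years

r = ln(1154/2016) / 21 ≈ -0.026566 per year
t = ln(414/2016) / r = -1.583 / -0.026566 ≈ 59.588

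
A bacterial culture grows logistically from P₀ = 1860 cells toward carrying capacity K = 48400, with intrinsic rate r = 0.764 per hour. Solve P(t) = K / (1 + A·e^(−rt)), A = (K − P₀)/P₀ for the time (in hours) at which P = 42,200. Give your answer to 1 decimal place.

A = (48400 − 1860)/1860 = 25.02151
42200 = 48400/(1 + 25.02151·e^(−0.764t)) → 1 + 25.02151·e^(−0.764t) = 1.14692
e^(−0.764t) = 0.005872 → t = ln(170.30767)/0.764 = 5.13761/0.764

t ≈ 6.7 hours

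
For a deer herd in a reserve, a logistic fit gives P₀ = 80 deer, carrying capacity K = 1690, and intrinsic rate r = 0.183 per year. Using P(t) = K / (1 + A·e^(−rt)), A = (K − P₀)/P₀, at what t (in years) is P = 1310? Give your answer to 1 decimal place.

A = (1690 − 80)/80 = 20.125
1310 = 1690/(1 + 20.125·e^(−0.183t)) → 1 + 20.125·e^(−0.183t) = 1.29008
e^(−0.183t) = 0.014414 → t = ln(69.37829)/0.183 = 4.23957/0.183

t ≈ 23.2 years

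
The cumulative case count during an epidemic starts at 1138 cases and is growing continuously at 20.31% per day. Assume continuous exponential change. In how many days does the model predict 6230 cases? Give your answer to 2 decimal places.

t ≈ 8.37 days

6230 = 1138 · e^(0.2031·t)
t = ln(6230/1138) / 0.2031 = ln(5.47452) / 0.2031 = 1.7001 / 0.2031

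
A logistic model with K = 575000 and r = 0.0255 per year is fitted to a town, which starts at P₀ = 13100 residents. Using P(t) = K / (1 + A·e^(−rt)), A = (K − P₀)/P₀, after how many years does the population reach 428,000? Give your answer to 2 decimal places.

t ≈ 189.31 years

A = (575000 − 13100)/13100 = 42.89313
428000 = 575000/(1 + 42.89313·e^(−0.0255t)) → 1 + 42.89313·e^(−0.0255t) = 1.34346
e^(−0.0255t) = 0.008007 → t = ln(124.88612)/0.0255 = 4.8274/0.0255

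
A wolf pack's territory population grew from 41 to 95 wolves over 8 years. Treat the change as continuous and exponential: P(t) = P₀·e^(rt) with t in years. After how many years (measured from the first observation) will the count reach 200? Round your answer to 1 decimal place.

r = ln(95/41) / 8 ≈ 0.105038 per year
t = ln(200/41) / r = 1.58475 / 0.105038 ≈ 15.087

t ≈ 15.1 years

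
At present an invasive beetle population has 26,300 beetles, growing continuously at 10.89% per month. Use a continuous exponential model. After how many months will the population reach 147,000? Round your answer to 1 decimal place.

t ≈ 15.8 months

147000 = 26300 · e^(0.1089·t)
t = ln(147000/26300) / 0.1089 = ln(5.58935) / 0.1089 = 1.72086 / 0.1089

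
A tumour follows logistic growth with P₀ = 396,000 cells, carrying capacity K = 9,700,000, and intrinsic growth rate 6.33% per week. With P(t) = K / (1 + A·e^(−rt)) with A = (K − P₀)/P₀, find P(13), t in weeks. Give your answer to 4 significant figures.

A = (9700000 − 396000)/396000 = 23.49495
P(13) = 9700000 / (1 + 23.49495·e^(−0.0633·13)) = 9700000 / (1 + 23.49495·0.439156)
= 9700000 / 11.31795 ≈ 857045.36

≈ 857,000 cells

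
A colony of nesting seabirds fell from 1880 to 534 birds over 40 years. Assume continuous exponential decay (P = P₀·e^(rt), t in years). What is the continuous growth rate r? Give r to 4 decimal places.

534 = 1880 · e^(r·40)
e^(40r) = 534/1880 = 0.28404
r = ln(0.28404) / 40 = -1.25863 / 40

r ≈ -0.0315 per year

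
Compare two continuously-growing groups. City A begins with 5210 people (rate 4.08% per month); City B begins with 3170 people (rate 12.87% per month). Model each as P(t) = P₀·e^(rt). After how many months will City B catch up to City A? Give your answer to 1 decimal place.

5210·e^(0.0408t) = 3170·e^(0.1287t)
5210/3170 = e^((0.1287 − 0.0408)t) → ln(1.64353) = 0.0879·t
t = 0.49685 / 0.0879

t ≈ 5.7 months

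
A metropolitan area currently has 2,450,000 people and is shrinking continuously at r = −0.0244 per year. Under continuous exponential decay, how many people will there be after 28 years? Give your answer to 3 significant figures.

≈ 1,240,000 people

P(28) = 2450000 · e^(-0.0244·28) = 2450000 · e^(-0.6832)
= 2450000 · 0.505 ≈ 1237246.1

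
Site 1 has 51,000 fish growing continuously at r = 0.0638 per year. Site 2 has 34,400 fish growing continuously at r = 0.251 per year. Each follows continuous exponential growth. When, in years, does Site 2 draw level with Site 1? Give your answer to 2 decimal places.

t ≈ 2.10 years

51000·e^(0.0638t) = 34400·e^(0.251t)
51000/34400 = e^((0.251 − 0.0638)t) → ln(1.48256) = 0.1872·t
t = 0.39377 / 0.1872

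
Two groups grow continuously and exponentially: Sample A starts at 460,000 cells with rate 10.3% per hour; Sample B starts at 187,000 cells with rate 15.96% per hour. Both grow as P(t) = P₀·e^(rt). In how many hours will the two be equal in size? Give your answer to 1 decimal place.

460000·e^(0.103t) = 187000·e^(0.1596t)
460000/187000 = e^((0.1596 − 0.103)t) → ln(2.45989) = 0.0566·t
t = 0.90012 / 0.0566

t ≈ 15.9 hours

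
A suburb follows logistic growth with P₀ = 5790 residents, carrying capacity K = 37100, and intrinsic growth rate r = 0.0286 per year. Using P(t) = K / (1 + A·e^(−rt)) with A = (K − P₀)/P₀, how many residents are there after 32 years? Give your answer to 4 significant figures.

A = (37100 − 5790)/5790 = 5.4076
P(32) = 37100 / (1 + 5.4076·e^(−0.0286·32)) = 37100 / (1 + 5.4076·0.400437)
= 37100 / 3.1654 ≈ 11720.48

≈ 11,720 residents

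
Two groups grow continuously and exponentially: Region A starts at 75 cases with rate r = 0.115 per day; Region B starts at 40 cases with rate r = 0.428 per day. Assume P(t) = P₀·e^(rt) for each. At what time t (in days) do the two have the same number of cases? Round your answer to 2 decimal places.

75·e^(0.115t) = 40·e^(0.428t)
75/40 = e^((0.428 − 0.115)t) → ln(1.875) = 0.313·t
t = 0.62861 / 0.313

t ≈ 2.01 days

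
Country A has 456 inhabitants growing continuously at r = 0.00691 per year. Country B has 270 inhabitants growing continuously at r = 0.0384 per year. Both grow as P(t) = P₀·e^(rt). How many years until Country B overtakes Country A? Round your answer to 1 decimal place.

456·e^(0.00691t) = 270·e^(0.0384t)
456/270 = e^((0.0384 − 0.00691)t) → ln(1.68889) = 0.03149·t
t = 0.52407 / 0.03149

t ≈ 16.6 years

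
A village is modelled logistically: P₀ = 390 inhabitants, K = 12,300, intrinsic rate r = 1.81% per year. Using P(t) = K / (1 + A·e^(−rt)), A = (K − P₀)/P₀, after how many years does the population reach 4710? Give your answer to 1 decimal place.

t ≈ 162.5 years

A = (12300 − 390)/390 = 30.53846
4710 = 12300/(1 + 30.53846·e^(−0.0181t)) → 1 + 30.53846·e^(−0.0181t) = 2.61146
e^(−0.0181t) = 0.052768 → t = ln(18.95074)/0.0181 = 2.94184/0.0181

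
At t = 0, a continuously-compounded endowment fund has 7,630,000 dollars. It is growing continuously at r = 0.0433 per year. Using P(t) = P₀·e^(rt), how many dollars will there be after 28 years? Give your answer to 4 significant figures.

P(28) = 7630000 · e^(0.0433·28) = 7630000 · e^(1.2124)
= 7630000 · 3.36154 ≈ 25648570.66

≈ 25,650,000 dollars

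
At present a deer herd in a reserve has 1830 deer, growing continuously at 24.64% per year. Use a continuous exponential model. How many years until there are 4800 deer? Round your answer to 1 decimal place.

t ≈ 3.9 years

4800 = 1830 · e^(0.2464·t)
t = ln(4800/1830) / 0.2464 = ln(2.62295) / 0.2464 = 0.9643 / 0.2464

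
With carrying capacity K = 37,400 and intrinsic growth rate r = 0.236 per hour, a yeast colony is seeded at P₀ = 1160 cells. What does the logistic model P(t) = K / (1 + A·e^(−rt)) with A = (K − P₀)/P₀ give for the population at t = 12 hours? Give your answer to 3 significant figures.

≈ 13,200 cells

A = (37400 − 1160)/1160 = 31.24138
P(12) = 37400 / (1 + 31.24138·e^(−0.236·12)) = 37400 / (1 + 31.24138·0.058895)
= 37400 / 2.83996 ≈ 13169.2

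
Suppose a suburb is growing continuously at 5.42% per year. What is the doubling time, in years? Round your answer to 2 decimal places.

doubling time ≈ 12.79 years

doubling time = ln(2) / |r| = 0.69315 / 0.0542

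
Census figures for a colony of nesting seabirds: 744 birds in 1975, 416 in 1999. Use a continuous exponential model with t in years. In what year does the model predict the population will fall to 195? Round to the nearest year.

year 2030

r = ln(416/744) / 24 = -0.58136/24 ≈ -0.024223 per year
t = ln(195/744) / r = -1.33904/-0.024223 ≈ 55.28 years after 1975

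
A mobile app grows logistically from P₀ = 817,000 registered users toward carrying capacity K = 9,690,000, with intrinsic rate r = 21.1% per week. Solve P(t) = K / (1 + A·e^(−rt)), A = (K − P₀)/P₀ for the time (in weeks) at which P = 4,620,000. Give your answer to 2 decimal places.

t ≈ 10.86 weeks

A = (9690000 − 817000)/817000 = 10.86047
4620000 = 9690000/(1 + 10.86047·e^(−0.211t)) → 1 + 10.86047·e^(−0.211t) = 2.0974
e^(−0.211t) = 0.101046 → t = ln(9.89652)/0.211 = 2.29218/0.211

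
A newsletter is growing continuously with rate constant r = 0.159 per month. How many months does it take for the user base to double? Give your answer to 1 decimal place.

doubling time = ln(2) / |r| = 0.69315 / 0.159

doubling time ≈ 4.4 months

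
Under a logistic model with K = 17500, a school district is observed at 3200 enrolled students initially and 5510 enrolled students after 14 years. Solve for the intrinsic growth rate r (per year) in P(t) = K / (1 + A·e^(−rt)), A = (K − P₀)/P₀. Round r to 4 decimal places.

A = (17500 − 3200)/3200 = 4.46875
5510 = 17500/(1 + 4.46875·e^(−r·14)) → e^(−14r) = (3.17604 − 1)/4.46875 = 0.486947
r = −ln(0.486947)/14 = 0.7196/14

r ≈ 0.0514 per year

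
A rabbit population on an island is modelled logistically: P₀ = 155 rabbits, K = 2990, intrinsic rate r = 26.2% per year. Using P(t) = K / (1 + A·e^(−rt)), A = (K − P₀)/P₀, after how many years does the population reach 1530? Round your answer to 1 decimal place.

t ≈ 11.3 years

A = (2990 − 155)/155 = 18.29032
1530 = 2990/(1 + 18.29032·e^(−0.262t)) → 1 + 18.29032·e^(−0.262t) = 1.95425
e^(−0.262t) = 0.052172 → t = ln(19.16726)/0.262 = 2.9532/0.262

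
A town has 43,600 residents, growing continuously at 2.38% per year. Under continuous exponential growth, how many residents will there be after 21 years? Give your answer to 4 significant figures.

≈ 71,870 residents

P(21) = 43600 · e^(0.0238·21) = 43600 · e^(0.4998)
= 43600 · 1.64839 ≈ 71869.87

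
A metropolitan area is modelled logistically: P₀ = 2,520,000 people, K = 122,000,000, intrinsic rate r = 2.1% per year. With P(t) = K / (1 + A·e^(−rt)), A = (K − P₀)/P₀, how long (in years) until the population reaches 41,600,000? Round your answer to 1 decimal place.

A = (122000000 − 2520000)/2520000 = 47.4127
41600000 = 122000000/(1 + 47.4127·e^(−0.021t)) → 1 + 47.4127·e^(−0.021t) = 2.93269
e^(−0.021t) = 0.040763 → t = ln(24.53194)/0.021 = 3.19998/0.021

t ≈ 152.4 years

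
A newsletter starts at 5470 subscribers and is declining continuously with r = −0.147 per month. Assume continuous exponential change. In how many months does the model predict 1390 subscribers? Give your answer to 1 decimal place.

t ≈ 9.3 months

1390 = 5470 · e^(-0.147·t)
t = ln(1390/5470) / -0.147 = ln(0.25411) / -0.147 = -1.36997 / -0.147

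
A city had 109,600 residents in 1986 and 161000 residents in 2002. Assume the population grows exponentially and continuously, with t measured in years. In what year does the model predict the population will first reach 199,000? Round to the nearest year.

year 2011

r = ln(161000/109600) / 16 = 0.38457/16 ≈ 0.024035 per year
t = ln(199000/109600) / r = 0.59647/0.024035 ≈ 24.82 years after 1986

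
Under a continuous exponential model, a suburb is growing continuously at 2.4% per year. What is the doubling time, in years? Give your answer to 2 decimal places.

doubling time = ln(2) / |r| = 0.69315 / 0.024

doubling time ≈ 28.88 years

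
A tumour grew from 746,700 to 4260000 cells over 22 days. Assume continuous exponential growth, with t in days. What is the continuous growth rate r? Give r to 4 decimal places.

4260000 = 746700 · e^(r·22)
e^(22r) = 4260000/746700 = 5.7051
r = ln(5.7051) / 22 = 1.74136 / 22

r ≈ 0.0792 per day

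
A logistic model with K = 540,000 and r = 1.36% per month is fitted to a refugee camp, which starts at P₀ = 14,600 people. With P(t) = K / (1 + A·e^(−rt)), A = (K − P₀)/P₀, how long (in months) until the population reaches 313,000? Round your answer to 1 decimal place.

A = (540000 − 14600)/14600 = 35.9863
313000 = 540000/(1 + 35.9863·e^(−0.0136t)) → 1 + 35.9863·e^(−0.0136t) = 1.72524
e^(−0.0136t) = 0.020153 → t = ln(49.61988)/0.0136 = 3.90439/0.0136

t ≈ 287.1 months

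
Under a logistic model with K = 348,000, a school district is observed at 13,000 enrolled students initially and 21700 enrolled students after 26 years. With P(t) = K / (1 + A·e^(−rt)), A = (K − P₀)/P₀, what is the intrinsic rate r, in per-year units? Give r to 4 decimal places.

A = (348000 − 13000)/13000 = 25.76923
21700 = 348000/(1 + 25.76923·e^(−r·26)) → e^(−26r) = (16.03687 − 1)/25.76923 = 0.58352
r = −ln(0.58352)/26 = 0.53868/26

r ≈ 0.0207 per year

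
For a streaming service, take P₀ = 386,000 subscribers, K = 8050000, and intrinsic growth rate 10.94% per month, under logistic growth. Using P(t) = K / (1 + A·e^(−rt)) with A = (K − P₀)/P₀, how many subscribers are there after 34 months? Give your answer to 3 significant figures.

A = (8050000 − 386000)/386000 = 19.85492
P(34) = 8050000 / (1 + 19.85492·e^(−0.1094·34)) = 8050000 / (1 + 19.85492·0.024244)
= 8050000 / 1.48136 ≈ 5434210.09

≈ 5,430,000 subscribers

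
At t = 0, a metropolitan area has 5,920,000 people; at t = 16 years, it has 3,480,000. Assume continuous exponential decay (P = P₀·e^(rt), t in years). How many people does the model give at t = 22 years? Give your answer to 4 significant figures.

≈ 2,851,000 people

r = ln(3480000/5920000) / 16 ≈ -0.033207 per year
P(22) = 5920000 · e^(-0.033207·22) = 5920000 · 0.48165 ≈ 2851351.91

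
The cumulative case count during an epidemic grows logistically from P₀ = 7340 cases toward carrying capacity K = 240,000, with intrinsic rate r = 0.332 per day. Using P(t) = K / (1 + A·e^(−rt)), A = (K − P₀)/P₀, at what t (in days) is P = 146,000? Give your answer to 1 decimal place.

t ≈ 11.7 days

A = (240000 − 7340)/7340 = 31.69755
146000 = 240000/(1 + 31.69755·e^(−0.332t)) → 1 + 31.69755·e^(−0.332t) = 1.64384
e^(−0.332t) = 0.020312 → t = ln(49.23236)/0.332 = 3.89655/0.332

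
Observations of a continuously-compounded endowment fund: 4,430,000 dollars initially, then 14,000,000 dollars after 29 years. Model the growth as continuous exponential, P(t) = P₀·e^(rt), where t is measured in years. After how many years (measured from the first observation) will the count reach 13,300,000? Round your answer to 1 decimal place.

t ≈ 27.7 years

r = ln(14000000/4430000) / 29 ≈ 0.039678 per year
t = ln(13300000/4430000) / r = 1.09936 / 0.039678 ≈ 27.707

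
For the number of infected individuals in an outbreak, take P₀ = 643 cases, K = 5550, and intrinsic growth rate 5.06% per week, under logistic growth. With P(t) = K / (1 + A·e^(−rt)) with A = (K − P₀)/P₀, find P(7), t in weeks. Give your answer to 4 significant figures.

A = (5550 − 643)/643 = 7.63142
P(7) = 5550 / (1 + 7.63142·e^(−0.0506·7)) = 5550 / (1 + 7.63142·0.701735)
= 5550 / 6.35523 ≈ 873.3

≈ 873.3 cases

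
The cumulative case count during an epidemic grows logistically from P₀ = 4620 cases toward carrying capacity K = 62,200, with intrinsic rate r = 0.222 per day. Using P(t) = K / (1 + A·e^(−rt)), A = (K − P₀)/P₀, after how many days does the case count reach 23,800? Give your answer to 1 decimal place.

t ≈ 9.2 days

A = (62200 − 4620)/4620 = 12.4632
23800 = 62200/(1 + 12.4632·e^(−0.222t)) → 1 + 12.4632·e^(−0.222t) = 2.61345
e^(−0.222t) = 0.129457 → t = ln(7.72459)/0.222 = 2.04441/0.222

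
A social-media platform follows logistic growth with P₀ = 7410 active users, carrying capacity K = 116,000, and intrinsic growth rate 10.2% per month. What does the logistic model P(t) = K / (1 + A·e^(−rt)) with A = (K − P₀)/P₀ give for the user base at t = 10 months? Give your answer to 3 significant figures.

A = (116000 − 7410)/7410 = 14.65452
P(10) = 116000 / (1 + 14.65452·e^(−0.102·10)) = 116000 / (1 + 14.65452·0.360595)
= 116000 / 6.28435 ≈ 18458.56

≈ 18,500 active users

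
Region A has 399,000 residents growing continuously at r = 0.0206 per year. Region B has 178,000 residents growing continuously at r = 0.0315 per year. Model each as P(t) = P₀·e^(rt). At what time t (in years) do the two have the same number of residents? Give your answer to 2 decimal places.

399000·e^(0.0206t) = 178000·e^(0.0315t)
399000/178000 = e^((0.0315 − 0.0206)t) → ln(2.24157) = 0.0109·t
t = 0.80718 / 0.0109

t ≈ 74.05 years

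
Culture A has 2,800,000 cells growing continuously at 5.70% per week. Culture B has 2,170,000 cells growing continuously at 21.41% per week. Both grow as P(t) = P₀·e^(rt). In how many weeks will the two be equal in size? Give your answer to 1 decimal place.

2800000·e^(0.057t) = 2170000·e^(0.2141t)
2800000/2170000 = e^((0.2141 − 0.057)t) → ln(1.29032) = 0.1571·t
t = 0.25489 / 0.1571

t ≈ 1.6 weeks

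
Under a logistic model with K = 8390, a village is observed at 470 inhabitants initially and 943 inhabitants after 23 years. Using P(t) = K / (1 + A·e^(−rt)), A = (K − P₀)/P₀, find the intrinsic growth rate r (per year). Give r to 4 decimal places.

r ≈ 0.0330 per year

A = (8390 − 470)/470 = 16.85106
943 = 8390/(1 + 16.85106·e^(−r·23)) → e^(−23r) = (8.89714 − 1)/16.85106 = 0.468643
r = −ln(0.468643)/23 = 0.75791/23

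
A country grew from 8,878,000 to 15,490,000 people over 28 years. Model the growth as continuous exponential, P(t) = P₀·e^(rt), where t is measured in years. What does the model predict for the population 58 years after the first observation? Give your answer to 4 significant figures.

r = ln(15490000/8878000) / 28 ≈ 0.019879 per year
P(58) = 8878000 · e^(0.019879·58) = 8878000 · 3.16767 ≈ 28122541.85

≈ 28,120,000 people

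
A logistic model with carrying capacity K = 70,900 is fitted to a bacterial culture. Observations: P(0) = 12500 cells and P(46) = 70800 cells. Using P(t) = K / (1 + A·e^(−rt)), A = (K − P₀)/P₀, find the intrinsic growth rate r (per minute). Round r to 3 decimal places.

r ≈ 0.176 per minute

A = (70900 − 12500)/12500 = 4.672
70800 = 70900/(1 + 4.672·e^(−r·46)) → e^(−46r) = (1.00141 − 1)/4.672 = 0.000302
r = −ln(0.000302)/46 = 8.10403/46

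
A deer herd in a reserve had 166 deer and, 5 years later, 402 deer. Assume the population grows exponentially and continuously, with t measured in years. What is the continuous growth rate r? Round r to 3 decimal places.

402 = 166 · e^(r·5)
e^(5r) = 402/166 = 2.42169
r = ln(2.42169) / 5 = 0.88446 / 5

r ≈ 0.177 per year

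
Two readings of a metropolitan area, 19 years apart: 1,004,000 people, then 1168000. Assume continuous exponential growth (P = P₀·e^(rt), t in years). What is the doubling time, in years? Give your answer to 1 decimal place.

doubling time ≈ 87.0 years

r = ln(1168000/1004000) / 19 = ln(1.16335) / 19 ≈ 0.007963 per year
doubling time = ln 2 / |r| = 0.69315 / 0.007963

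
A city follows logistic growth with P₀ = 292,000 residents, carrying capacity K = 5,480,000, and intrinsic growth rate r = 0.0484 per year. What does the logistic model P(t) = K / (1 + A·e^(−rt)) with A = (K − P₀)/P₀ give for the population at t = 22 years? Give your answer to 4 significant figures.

A = (5480000 − 292000)/292000 = 17.76712
P(22) = 5480000 / (1 + 17.76712·e^(−0.0484·22)) = 5480000 / (1 + 17.76712·0.344797)
= 5480000 / 7.12605 ≈ 769009.76

≈ 769,000 residents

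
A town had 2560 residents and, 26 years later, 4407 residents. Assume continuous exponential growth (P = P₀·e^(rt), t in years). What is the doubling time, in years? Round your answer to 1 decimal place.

doubling time ≈ 33.2 years

r = ln(4407/2560) / 26 = ln(1.72148) / 26 ≈ 0.020892 per year
doubling time = ln 2 / |r| = 0.69315 / 0.020892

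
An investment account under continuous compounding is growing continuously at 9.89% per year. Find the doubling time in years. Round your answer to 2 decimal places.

doubling time = ln(2) / |r| = 0.69315 / 0.0989

doubling time ≈ 7.01 years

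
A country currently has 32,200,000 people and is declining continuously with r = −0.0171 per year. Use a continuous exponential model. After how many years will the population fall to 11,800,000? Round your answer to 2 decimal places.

11800000 = 32200000 · e^(-0.0171·t)
t = ln(11800000/32200000) / -0.0171 = ln(0.36646) / -0.0171 = -1.00387 / -0.0171

t ≈ 58.71 years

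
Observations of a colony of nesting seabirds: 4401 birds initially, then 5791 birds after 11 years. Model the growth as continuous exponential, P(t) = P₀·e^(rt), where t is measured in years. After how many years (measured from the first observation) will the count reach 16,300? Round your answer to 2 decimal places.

r = ln(5791/4401) / 11 ≈ 0.024952 per year
t = ln(16300/4401) / r = 1.30933 / 0.024952 ≈ 52.474

t ≈ 52.47 years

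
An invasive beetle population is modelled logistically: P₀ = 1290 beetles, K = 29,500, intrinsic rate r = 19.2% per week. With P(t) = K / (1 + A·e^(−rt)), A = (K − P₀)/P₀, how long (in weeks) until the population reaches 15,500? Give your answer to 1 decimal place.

t ≈ 16.6 weeks

A = (29500 − 1290)/1290 = 21.86822
15500 = 29500/(1 + 21.86822·e^(−0.192t)) → 1 + 21.86822·e^(−0.192t) = 1.90323
e^(−0.192t) = 0.041303 → t = ln(24.21124)/0.192 = 3.18682/0.192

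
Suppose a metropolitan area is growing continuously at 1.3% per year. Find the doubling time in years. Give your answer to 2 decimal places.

doubling time = ln(2) / |r| = 0.69315 / 0.013

doubling time ≈ 53.32 years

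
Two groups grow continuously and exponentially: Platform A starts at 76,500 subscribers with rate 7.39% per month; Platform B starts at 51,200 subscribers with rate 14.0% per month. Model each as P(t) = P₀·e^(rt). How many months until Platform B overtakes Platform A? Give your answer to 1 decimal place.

76500·e^(0.0739t) = 51200·e^(0.14t)
76500/51200 = e^((0.14 − 0.0739)t) → ln(1.49414) = 0.0661·t
t = 0.40155 / 0.0661

t ≈ 6.1 months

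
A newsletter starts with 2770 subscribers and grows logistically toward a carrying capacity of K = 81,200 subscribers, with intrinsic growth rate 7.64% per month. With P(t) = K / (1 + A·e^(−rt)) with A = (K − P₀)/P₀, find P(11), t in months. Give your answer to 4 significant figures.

A = (81200 − 2770)/2770 = 28.31408
P(11) = 81200 / (1 + 28.31408·e^(−0.0764·11)) = 81200 / (1 + 28.31408·0.431538)
= 81200 / 13.2186 ≈ 6142.86

≈ 6,143 subscribers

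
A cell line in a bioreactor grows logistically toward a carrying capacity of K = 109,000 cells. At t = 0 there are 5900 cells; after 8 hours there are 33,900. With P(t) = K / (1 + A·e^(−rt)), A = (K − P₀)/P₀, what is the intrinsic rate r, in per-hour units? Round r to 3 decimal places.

r ≈ 0.258 per hour

A = (109000 − 5900)/5900 = 17.47458
33900 = 109000/(1 + 17.47458·e^(−r·8)) → e^(−8r) = (3.21534 − 1)/17.47458 = 0.126775
r = −ln(0.126775)/8 = 2.06534/8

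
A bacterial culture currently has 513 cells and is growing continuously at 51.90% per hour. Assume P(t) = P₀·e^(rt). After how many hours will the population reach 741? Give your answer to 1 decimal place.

t ≈ 0.7 hours

741 = 513 · e^(0.519·t)
t = ln(741/513) / 0.519 = ln(1.44444) / 0.519 = 0.36772 / 0.519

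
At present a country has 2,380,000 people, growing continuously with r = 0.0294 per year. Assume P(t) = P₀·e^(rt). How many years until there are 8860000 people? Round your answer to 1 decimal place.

t ≈ 44.7 years

8860000 = 2380000 · e^(0.0294·t)
t = ln(8860000/2380000) / 0.0294 = ln(3.72269) / 0.0294 = 1.31445 / 0.0294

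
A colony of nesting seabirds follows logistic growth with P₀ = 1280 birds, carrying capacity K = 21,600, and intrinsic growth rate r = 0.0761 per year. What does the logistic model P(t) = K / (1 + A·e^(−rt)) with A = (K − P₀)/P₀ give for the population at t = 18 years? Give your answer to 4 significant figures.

A = (21600 − 1280)/1280 = 15.875
P(18) = 21600 / (1 + 15.875·e^(−0.0761·18)) = 21600 / (1 + 15.875·0.254158)
= 21600 / 5.03475 ≈ 4290.18

≈ 4,290 birds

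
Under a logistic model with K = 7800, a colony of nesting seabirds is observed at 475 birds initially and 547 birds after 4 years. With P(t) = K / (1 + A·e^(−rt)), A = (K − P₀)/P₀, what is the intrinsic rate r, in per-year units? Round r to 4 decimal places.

A = (7800 − 475)/475 = 15.42105
547 = 7800/(1 + 15.42105·e^(−r·4)) → e^(−4r) = (14.2596 − 1)/15.42105 = 0.859837
r = −ln(0.859837)/4 = 0.15101/4

r ≈ 0.0378 per year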